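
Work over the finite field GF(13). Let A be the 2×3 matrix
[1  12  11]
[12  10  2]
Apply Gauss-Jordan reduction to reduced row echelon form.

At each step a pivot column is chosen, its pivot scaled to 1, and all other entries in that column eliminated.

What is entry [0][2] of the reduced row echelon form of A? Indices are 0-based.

M[0][2] = 11

step 1: normalize row 0 (÷1) = (1, 12, 11)
  row 1: subtract 12×row0 = (0, 9, 0)
step 2: normalize row 1 (÷9) = (0, 1, 0)
  row 0: subtract 12×row1 = (1, 0, 11)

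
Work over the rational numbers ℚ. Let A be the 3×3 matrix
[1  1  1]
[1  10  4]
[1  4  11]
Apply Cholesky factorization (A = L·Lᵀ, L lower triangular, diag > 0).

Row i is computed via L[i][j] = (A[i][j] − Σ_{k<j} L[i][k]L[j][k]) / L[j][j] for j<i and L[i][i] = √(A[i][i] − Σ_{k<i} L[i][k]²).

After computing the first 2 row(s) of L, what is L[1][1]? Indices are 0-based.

Step 1: L[0][0] = √(1) = 1.
  L[1][0] = (1) / L[0][0] = 1.
Step 2: L[1][1] = √(9) = 3.

L[1][1] = 3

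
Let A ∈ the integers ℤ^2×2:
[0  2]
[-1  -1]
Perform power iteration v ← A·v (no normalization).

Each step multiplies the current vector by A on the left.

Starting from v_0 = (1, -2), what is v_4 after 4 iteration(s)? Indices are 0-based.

v_4 = (-10, -1)

v_0 = (1, -2).
v_1 = A·v_0 = (-4, 1).
v_2 = A·v_1 = (2, 3).
v_3 = A·v_2 = (6, -5).
v_4 = A·v_3 = (-10, -1).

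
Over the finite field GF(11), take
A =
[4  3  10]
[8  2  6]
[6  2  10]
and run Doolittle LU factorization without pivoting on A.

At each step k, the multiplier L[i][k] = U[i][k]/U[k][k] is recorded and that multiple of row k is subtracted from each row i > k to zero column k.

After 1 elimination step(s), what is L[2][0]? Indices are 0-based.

[col 0] pivot 4
  R1 -= 2*R0 → (0, 7, 8)  (L[1][0] := 2)
  R2 -= 7*R0 → (0, 3, 6)  (L[2][0] := 7)

L[2][0] = 7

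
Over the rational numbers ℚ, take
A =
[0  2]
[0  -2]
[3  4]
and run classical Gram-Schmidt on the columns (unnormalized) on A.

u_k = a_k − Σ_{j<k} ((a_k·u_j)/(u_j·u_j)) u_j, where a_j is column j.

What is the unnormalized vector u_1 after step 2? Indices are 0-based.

u_1 = (2, -2, 0)

Step 1: u_0 = a_0 = (0, 0, 3).
Step 2: u_1 = a_1 − (4/3)·u_0 = (2, -2, 0).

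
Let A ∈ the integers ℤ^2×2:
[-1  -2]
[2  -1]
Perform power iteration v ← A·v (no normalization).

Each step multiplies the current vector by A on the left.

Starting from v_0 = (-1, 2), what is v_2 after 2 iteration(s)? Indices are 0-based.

v_2 = (11, -2)

v_0 = (-1, 2).
v_1 = A·v_0 = (-3, -4).
v_2 = A·v_1 = (11, -2).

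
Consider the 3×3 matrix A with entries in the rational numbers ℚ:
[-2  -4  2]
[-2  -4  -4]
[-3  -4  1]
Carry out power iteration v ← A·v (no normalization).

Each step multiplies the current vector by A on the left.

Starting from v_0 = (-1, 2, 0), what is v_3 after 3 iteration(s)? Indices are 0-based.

v_3 = (-202, -424, -265)

v_0 = (-1, 2, 0).
v_1 = A·v_0 = (-6, -6, -5).
v_2 = A·v_1 = (26, 56, 37).
v_3 = A·v_2 = (-202, -424, -265).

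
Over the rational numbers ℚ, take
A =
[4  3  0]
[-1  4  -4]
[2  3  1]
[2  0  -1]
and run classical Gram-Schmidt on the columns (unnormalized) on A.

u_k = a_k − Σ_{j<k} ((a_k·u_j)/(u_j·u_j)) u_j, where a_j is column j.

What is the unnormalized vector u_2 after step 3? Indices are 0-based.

Step 1: u_0 = a_0 = (4, -1, 2, 2).
Step 2: u_1 = a_1 − (14/25)·u_0 = (19/25, 114/25, 47/25, -28/25).
Step 3: u_2 = a_2 − (4/25)·u_0 − (-127/218)·u_1 = (-43/218, -129/109, 387/218, -215/109).

u_2 = (-43/218, -129/109, 387/218, -215/109)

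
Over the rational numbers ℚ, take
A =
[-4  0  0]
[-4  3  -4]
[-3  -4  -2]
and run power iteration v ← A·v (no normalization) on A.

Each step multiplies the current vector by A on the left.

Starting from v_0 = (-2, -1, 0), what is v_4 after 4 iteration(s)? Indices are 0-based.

v_0 = (-2, -1, 0).
v_1 = A·v_0 = (8, 5, 10).
v_2 = A·v_1 = (-32, -57, -64).
v_3 = A·v_2 = (128, 213, 452).
v_4 = A·v_3 = (-512, -1681, -2140).

v_4 = (-512, -1681, -2140)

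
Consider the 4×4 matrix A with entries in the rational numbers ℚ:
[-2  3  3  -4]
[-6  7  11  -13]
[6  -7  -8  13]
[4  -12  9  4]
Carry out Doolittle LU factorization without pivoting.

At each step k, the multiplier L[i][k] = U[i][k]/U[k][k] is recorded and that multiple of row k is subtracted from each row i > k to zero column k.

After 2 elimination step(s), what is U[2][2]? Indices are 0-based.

U[2][2] = 3

Step 1: pivot at (0,0) is -2.
  row1 ← row1 − (3)·row0  ⇒  L[1][0]=3, U row1=(0, -2, 2, -1)
  row2 ← row2 − (-3)·row0  ⇒  L[2][0]=-3, U row2=(0, 2, 1, 1)
  row3 ← row3 − (-2)·row0  ⇒  L[3][0]=-2, U row3=(0, -6, 15, -4)
Step 2: pivot at (1,1) is -2.
  row2 ← row2 − (-1)·row1  ⇒  L[2][1]=-1, U row2=(0, 0, 3, 0)
  row3 ← row3 − (3)·row1  ⇒  L[3][1]=3, U row3=(0, 0, 9, -1)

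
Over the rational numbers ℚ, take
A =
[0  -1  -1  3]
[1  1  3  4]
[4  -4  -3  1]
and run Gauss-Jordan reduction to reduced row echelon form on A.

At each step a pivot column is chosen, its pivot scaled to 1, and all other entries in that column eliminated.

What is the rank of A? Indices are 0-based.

rank = 3

[1] R0 <-> R1
[1] R0 /= 1  ⇒  (1, 1, 3, 4)
     R2 -= 4·R0  ⇒  (0, -8, -15, -15)
[2] R1 /= -1  ⇒  (0, 1, 1, -3)
     R0 -= 1·R1  ⇒  (1, 0, 2, 7)
     R2 -= -8·R1  ⇒  (0, 0, -7, -39)
[3] R2 /= -7  ⇒  (0, 0, 1, 39/7)
     R0 -= 2·R2  ⇒  (1, 0, 0, -29/7)
     R1 -= 1·R2  ⇒  (0, 1, 0, -60/7)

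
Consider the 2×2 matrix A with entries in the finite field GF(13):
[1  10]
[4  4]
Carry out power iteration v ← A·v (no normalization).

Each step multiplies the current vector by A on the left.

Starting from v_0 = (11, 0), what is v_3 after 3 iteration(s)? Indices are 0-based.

v_3 = (12, 6)

v_0 = (11, 0).
v_1 = A·v_0 = (11, 5).
v_2 = A·v_1 = (9, 12).
v_3 = A·v_2 = (12, 6).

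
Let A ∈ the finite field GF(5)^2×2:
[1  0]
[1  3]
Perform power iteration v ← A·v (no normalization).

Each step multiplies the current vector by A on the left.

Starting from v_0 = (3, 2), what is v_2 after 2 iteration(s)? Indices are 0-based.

v_2 = (3, 0)

v_0 = (3, 2).
v_1 = A·v_0 = (3, 4).
v_2 = A·v_1 = (3, 0).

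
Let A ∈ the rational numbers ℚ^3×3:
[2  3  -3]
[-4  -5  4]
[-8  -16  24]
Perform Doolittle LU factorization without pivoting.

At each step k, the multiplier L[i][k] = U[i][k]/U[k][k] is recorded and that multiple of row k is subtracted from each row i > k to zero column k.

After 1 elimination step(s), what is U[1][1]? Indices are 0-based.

U[1][1] = 1

Step 1: pivot at (0,0) is 2.
  row1 ← row1 − (-2)·row0  ⇒  L[1][0]=-2, U row1=(0, 1, -2)
  row2 ← row2 − (-4)·row0  ⇒  L[2][0]=-4, U row2=(0, -4, 12)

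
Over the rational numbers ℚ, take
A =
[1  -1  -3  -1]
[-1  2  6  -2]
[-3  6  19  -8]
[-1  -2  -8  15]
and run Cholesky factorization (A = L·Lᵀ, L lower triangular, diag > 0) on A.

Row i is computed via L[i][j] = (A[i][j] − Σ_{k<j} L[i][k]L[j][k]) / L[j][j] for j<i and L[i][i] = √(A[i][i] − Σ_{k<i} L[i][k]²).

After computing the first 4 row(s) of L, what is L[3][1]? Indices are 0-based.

Step 1: L[0][0] = √(1) = 1.
  L[1][0] = (-1) / L[0][0] = -1.
Step 2: L[1][1] = √(1) = 1.
  L[2][0] = (-3) / L[0][0] = -3.
  L[2][1] = (3) / L[1][1] = 3.
Step 3: L[2][2] = √(1) = 1.
  L[3][0] = (-1) / L[0][0] = -1.
  L[3][1] = (-3) / L[1][1] = -3.
  L[3][2] = (-2) / L[2][2] = -2.
Step 4: L[3][3] = √(1) = 1.

L[3][1] = -3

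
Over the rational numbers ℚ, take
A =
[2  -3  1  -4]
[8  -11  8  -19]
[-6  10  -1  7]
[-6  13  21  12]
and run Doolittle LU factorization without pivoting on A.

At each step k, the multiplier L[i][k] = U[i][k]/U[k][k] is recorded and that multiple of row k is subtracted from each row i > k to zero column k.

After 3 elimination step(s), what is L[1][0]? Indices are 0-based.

L[1][0] = 4

Step 1: pivot at (0,0) is 2.
  row1 ← row1 − (4)·row0  ⇒  L[1][0]=4, U row1=(0, 1, 4, -3)
  row2 ← row2 − (-3)·row0  ⇒  L[2][0]=-3, U row2=(0, 1, 2, -5)
  row3 ← row3 − (-3)·row0  ⇒  L[3][0]=-3, U row3=(0, 4, 24, 0)
Step 2: pivot at (1,1) is 1.
  row2 ← row2 − (1)·row1  ⇒  L[2][1]=1, U row2=(0, 0, -2, -2)
  row3 ← row3 − (4)·row1  ⇒  L[3][1]=4, U row3=(0, 0, 8, 12)
Step 3: pivot at (2,2) is -2.
  row3 ← row3 − (-4)·row2  ⇒  L[3][2]=-4, U row3=(0, 0, 0, 4)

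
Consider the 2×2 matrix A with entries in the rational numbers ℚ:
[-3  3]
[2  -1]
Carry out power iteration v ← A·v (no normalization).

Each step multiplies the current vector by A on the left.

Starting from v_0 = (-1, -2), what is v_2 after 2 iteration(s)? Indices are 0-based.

v_2 = (9, -6)

v_0 = (-1, -2).
v_1 = A·v_0 = (-3, 0).
v_2 = A·v_1 = (9, -6).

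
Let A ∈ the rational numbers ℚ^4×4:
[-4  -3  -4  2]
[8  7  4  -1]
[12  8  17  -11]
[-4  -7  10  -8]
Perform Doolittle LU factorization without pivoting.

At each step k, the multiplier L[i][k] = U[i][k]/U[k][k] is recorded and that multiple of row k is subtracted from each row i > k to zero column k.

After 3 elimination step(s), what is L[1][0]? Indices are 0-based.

[col 0] pivot -4
  R1 -= -2*R0 → (0, 1, -4, 3)  (L[1][0] := -2)
  R2 -= -3*R0 → (0, -1, 5, -5)  (L[2][0] := -3)
  R3 -= 1*R0 → (0, -4, 14, -10)  (L[3][0] := 1)
[col 1] pivot 1
  R2 -= -1*R1 → (0, 0, 1, -2)  (L[2][1] := -1)
  R3 -= -4*R1 → (0, 0, -2, 2)  (L[3][1] := -4)
[col 2] pivot 1
  R3 -= -2*R2 → (0, 0, 0, -2)  (L[3][2] := -2)

L[1][0] = -2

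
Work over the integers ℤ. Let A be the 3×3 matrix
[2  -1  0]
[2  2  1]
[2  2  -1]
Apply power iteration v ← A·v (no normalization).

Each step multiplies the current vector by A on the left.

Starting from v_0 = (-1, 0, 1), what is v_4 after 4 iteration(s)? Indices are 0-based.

v_0 = (-1, 0, 1).
v_1 = A·v_0 = (-2, -1, -3).
v_2 = A·v_1 = (-3, -9, -3).
v_3 = A·v_2 = (3, -27, -21).
v_4 = A·v_3 = (33, -69, -27).

v_4 = (33, -69, -27)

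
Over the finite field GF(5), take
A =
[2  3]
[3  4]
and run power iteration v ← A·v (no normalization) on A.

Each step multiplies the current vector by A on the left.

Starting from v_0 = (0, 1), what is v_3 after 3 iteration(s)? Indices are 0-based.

v_0 = (0, 1).
v_1 = A·v_0 = (3, 4).
v_2 = A·v_1 = (3, 0).
v_3 = A·v_2 = (1, 4).

v_3 = (1, 4)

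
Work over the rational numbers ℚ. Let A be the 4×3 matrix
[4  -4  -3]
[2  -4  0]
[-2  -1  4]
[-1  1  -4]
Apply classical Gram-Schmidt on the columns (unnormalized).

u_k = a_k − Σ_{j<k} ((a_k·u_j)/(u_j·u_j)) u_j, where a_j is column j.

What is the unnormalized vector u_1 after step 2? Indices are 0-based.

Step 1: u_0 = a_0 = (4, 2, -2, -1).
Step 2: u_1 = a_1 − (-23/25)·u_0 = (-8/25, -54/25, -71/25, 2/25).

u_1 = (-8/25, -54/25, -71/25, 2/25)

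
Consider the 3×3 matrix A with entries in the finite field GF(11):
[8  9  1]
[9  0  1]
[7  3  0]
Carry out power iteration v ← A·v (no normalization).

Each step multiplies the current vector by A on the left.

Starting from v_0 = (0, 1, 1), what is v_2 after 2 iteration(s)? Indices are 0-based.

v_2 = (4, 5, 7)

v_0 = (0, 1, 1).
v_1 = A·v_0 = (10, 1, 3).
v_2 = A·v_1 = (4, 5, 7).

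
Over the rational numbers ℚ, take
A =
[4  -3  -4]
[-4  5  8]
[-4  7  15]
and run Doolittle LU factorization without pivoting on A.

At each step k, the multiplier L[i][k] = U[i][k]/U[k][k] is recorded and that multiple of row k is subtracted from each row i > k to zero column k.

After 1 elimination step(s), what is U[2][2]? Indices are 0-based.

U[2][2] = 11

[col 0] pivot 4
  R1 -= -1*R0 → (0, 2, 4)  (L[1][0] := -1)
  R2 -= -1*R0 → (0, 4, 11)  (L[2][0] := -1)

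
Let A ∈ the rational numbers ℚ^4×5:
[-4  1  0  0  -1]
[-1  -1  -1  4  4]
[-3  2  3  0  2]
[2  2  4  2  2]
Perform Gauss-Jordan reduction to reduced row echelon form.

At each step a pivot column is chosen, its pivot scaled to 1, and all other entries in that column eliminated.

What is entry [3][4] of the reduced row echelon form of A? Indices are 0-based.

M[3][4] = 1/2

[1] R0 /= -4  ⇒  (1, -1/4, 0, 0, 1/4)
     R1 -= -1·R0  ⇒  (0, -5/4, -1, 4, 17/4)
     R2 -= -3·R0  ⇒  (0, 5/4, 3, 0, 11/4)
     R3 -= 2·R0  ⇒  (0, 5/2, 4, 2, 3/2)
[2] R1 /= -5/4  ⇒  (0, 1, 4/5, -16/5, -17/5)
     R0 -= -1/4·R1  ⇒  (1, 0, 1/5, -4/5, -3/5)
     R2 -= 5/4·R1  ⇒  (0, 0, 2, 4, 7)
     R3 -= 5/2·R1  ⇒  (0, 0, 2, 10, 10)
[3] R2 /= 2  ⇒  (0, 0, 1, 2, 7/2)
     R0 -= 1/5·R2  ⇒  (1, 0, 0, -6/5, -13/10)
     R1 -= 4/5·R2  ⇒  (0, 1, 0, -24/5, -31/5)
     R3 -= 2·R2  ⇒  (0, 0, 0, 6, 3)
[4] R3 /= 6  ⇒  (0, 0, 0, 1, 1/2)
     R0 -= -6/5·R3  ⇒  (1, 0, 0, 0, -7/10)
     R1 -= -24/5·R3  ⇒  (0, 1, 0, 0, -19/5)
     R2 -= 2·R3  ⇒  (0, 0, 1, 0, 5/2)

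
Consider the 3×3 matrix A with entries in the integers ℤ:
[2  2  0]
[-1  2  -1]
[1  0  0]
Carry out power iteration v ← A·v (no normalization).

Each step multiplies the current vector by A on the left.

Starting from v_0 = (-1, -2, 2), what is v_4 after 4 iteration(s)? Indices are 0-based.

v_0 = (-1, -2, 2).
v_1 = A·v_0 = (-6, -5, -1).
v_2 = A·v_1 = (-22, -3, -6).
v_3 = A·v_2 = (-50, 22, -22).
v_4 = A·v_3 = (-56, 116, -50).

v_4 = (-56, 116, -50)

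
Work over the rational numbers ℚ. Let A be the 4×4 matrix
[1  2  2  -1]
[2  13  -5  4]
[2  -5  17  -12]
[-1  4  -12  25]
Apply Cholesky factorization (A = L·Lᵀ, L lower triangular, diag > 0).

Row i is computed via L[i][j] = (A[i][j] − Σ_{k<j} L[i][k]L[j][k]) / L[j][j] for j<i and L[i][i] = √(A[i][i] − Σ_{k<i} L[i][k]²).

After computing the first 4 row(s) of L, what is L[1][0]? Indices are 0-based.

Step 1: L[0][0] = √(1) = 1.
  L[1][0] = (2) / L[0][0] = 2.
Step 2: L[1][1] = √(9) = 3.
  L[2][0] = (2) / L[0][0] = 2.
  L[2][1] = (-9) / L[1][1] = -3.
Step 3: L[2][2] = √(4) = 2.
  L[3][0] = (-1) / L[0][0] = -1.
  L[3][1] = (6) / L[1][1] = 2.
  L[3][2] = (-4) / L[2][2] = -2.
Step 4: L[3][3] = √(16) = 4.

L[1][0] = 2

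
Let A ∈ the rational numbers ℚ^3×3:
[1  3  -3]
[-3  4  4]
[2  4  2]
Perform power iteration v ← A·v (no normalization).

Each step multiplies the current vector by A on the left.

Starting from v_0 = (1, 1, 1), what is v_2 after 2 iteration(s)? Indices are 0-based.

v_2 = (-8, 49, 38)

v_0 = (1, 1, 1).
v_1 = A·v_0 = (1, 5, 8).
v_2 = A·v_1 = (-8, 49, 38).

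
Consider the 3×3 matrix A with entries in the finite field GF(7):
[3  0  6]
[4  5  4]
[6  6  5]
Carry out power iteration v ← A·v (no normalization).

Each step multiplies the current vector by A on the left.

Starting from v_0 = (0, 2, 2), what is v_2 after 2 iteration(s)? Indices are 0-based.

v_0 = (0, 2, 2).
v_1 = A·v_0 = (5, 4, 1).
v_2 = A·v_1 = (0, 2, 3).

v_2 = (0, 2, 3)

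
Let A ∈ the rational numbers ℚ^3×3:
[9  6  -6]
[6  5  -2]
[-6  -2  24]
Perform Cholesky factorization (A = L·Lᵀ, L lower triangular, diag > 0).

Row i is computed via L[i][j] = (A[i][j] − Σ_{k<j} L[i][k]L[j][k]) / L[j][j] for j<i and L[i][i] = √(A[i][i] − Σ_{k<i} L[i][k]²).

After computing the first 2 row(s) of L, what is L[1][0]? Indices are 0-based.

L[1][0] = 2

Step 1: L[0][0] = √(9) = 3.
  L[1][0] = (6) / L[0][0] = 2.
Step 2: L[1][1] = √(1) = 1.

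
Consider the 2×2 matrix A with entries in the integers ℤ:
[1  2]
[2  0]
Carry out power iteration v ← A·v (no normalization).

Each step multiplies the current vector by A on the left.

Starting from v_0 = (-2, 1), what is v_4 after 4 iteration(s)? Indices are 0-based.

v_4 = (-40, -16)

v_0 = (-2, 1).
v_1 = A·v_0 = (0, -4).
v_2 = A·v_1 = (-8, 0).
v_3 = A·v_2 = (-8, -16).
v_4 = A·v_3 = (-40, -16).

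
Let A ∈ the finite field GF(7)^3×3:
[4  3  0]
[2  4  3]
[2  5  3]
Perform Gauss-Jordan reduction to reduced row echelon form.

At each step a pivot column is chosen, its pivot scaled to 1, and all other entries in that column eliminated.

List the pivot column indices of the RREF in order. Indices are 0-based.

pivot columns: 0, 1, 2

step 1: normalize row 0 (÷4) = (1, 6, 0)
  row 1: subtract 2×row0 = (0, 6, 3)
  row 2: subtract 2×row0 = (0, 0, 3)
step 2: normalize row 1 (÷6) = (0, 1, 4)
  row 0: subtract 6×row1 = (1, 0, 4)
step 3: normalize row 2 (÷3) = (0, 0, 1)
  row 0: subtract 4×row2 = (1, 0, 0)
  row 1: subtract 4×row2 = (0, 1, 0)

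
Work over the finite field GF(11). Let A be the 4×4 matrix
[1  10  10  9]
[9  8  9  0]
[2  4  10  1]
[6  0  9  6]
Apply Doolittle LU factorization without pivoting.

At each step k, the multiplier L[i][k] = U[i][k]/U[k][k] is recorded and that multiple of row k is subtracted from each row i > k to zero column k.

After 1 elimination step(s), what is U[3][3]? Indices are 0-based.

Step 1: pivot at (0,0) is 1.
  row1 ← row1 − (9)·row0  ⇒  L[1][0]=9, U row1=(0, 6, 7, 7)
  row2 ← row2 − (2)·row0  ⇒  L[2][0]=2, U row2=(0, 6, 1, 5)
  row3 ← row3 − (6)·row0  ⇒  L[3][0]=6, U row3=(0, 6, 4, 7)

U[3][3] = 7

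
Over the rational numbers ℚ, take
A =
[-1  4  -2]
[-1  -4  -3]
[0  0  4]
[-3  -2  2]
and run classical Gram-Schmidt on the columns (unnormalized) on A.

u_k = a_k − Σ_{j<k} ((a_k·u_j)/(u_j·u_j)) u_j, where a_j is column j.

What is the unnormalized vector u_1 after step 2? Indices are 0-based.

Step 1: u_0 = a_0 = (-1, -1, 0, -3).
Step 2: u_1 = a_1 − (6/11)·u_0 = (50/11, -38/11, 0, -4/11).

u_1 = (50/11, -38/11, 0, -4/11)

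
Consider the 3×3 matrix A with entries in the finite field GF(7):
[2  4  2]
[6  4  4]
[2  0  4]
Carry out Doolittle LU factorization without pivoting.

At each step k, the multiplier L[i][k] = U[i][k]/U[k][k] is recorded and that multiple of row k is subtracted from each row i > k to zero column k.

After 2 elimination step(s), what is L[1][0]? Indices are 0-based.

k=0: U[0][0]=2
  eliminate (1,0): mult=3, new row 1: (0, 6, 5); set L[1][0]=3
  eliminate (2,0): mult=1, new row 2: (0, 3, 2); set L[2][0]=1
k=1: U[1][1]=6
  eliminate (2,1): mult=4, new row 2: (0, 0, 3); set L[2][1]=4

L[1][0] = 3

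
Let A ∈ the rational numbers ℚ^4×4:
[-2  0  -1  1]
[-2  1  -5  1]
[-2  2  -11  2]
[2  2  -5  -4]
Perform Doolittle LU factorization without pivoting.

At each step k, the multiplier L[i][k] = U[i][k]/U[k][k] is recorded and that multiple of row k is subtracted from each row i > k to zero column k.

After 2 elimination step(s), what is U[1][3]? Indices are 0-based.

U[1][3] = 0

[col 0] pivot -2
  R1 -= 1*R0 → (0, 1, -4, 0)  (L[1][0] := 1)
  R2 -= 1*R0 → (0, 2, -10, 1)  (L[2][0] := 1)
  R3 -= -1*R0 → (0, 2, -6, -3)  (L[3][0] := -1)
[col 1] pivot 1
  R2 -= 2*R1 → (0, 0, -2, 1)  (L[2][1] := 2)
  R3 -= 2*R1 → (0, 0, 2, -3)  (L[3][1] := 2)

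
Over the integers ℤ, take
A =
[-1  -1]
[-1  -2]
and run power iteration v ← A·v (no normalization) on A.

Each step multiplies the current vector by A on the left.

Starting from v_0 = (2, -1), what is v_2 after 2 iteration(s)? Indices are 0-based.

v_0 = (2, -1).
v_1 = A·v_0 = (-1, 0).
v_2 = A·v_1 = (1, 1).

v_2 = (1, 1)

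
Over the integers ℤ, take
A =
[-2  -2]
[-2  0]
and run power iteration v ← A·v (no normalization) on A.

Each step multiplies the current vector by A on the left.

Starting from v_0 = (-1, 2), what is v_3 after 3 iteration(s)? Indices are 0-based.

v_0 = (-1, 2).
v_1 = A·v_0 = (-2, 2).
v_2 = A·v_1 = (0, 4).
v_3 = A·v_2 = (-8, 0).

v_3 = (-8, 0)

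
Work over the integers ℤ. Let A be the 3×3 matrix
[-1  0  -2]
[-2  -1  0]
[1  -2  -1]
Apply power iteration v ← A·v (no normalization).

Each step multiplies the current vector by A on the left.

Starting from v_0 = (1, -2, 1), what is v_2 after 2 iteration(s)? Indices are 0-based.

v_0 = (1, -2, 1).
v_1 = A·v_0 = (-3, 0, 4).
v_2 = A·v_1 = (-5, 6, -7).

v_2 = (-5, 6, -7)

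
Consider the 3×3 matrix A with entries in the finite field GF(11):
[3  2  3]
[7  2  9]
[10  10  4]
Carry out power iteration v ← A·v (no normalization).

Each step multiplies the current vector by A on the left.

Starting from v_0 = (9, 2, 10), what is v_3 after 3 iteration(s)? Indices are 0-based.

v_0 = (9, 2, 10).
v_1 = A·v_0 = (6, 3, 7).
v_2 = A·v_1 = (1, 1, 8).
v_3 = A·v_2 = (7, 4, 8).

v_3 = (7, 4, 8)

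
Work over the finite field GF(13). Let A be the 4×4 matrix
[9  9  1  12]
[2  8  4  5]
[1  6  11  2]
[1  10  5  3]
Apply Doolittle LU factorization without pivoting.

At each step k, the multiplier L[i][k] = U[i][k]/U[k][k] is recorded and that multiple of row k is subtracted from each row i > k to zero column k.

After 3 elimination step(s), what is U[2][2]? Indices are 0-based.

k=0: U[0][0]=9
  eliminate (1,0): mult=6, new row 1: (0, 6, 11, 11); set L[1][0]=6
  eliminate (2,0): mult=3, new row 2: (0, 5, 8, 5); set L[2][0]=3
  eliminate (3,0): mult=3, new row 3: (0, 9, 2, 6); set L[3][0]=3
k=1: U[1][1]=6
  eliminate (2,1): mult=3, new row 2: (0, 0, 1, 11); set L[2][1]=3
  eliminate (3,1): mult=8, new row 3: (0, 0, 5, 9); set L[3][1]=8
k=2: U[2][2]=1
  eliminate (3,2): mult=5, new row 3: (0, 0, 0, 6); set L[3][2]=5

U[2][2] = 1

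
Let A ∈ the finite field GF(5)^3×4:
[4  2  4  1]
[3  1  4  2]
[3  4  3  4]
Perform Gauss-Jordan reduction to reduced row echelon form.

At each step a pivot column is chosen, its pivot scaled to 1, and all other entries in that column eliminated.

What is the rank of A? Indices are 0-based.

rank = 3

pivot(0,0)=4: scale R0 → (1, 3, 1, 4)
  clear (1,0): R1 −= (3)R0 → (0, 2, 1, 0)
  clear (2,0): R2 −= (3)R0 → (0, 0, 0, 2)
pivot(1,1)=2: scale R1 → (0, 1, 3, 0)
  clear (0,1): R0 −= (3)R1 → (1, 0, 2, 4)
col 2: no nonzero at/below row 2; advance.
pivot(2,3)=2: scale R2 → (0, 0, 0, 1)
  clear (0,3): R0 −= (4)R2 → (1, 0, 2, 0)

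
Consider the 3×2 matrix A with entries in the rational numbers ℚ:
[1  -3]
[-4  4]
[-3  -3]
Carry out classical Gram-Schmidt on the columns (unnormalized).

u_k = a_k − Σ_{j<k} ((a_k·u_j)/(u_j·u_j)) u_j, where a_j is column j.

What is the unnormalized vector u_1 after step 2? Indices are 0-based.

Step 1: u_0 = a_0 = (1, -4, -3).
Step 2: u_1 = a_1 − (-5/13)·u_0 = (-34/13, 32/13, -54/13).

u_1 = (-34/13, 32/13, -54/13)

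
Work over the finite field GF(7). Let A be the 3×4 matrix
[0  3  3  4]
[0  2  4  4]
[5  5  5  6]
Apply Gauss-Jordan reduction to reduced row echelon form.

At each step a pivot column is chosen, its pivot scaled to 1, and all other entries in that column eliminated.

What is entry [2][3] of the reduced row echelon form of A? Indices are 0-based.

pivot(0,0): swap R0↔R2
pivot(0,0)=5: scale R0 → (1, 1, 1, 4)
pivot(1,1)=2: scale R1 → (0, 1, 2, 2)
  clear (0,1): R0 −= (1)R1 → (1, 0, 6, 2)
  clear (2,1): R2 −= (3)R1 → (0, 0, 4, 5)
pivot(2,2)=4: scale R2 → (0, 0, 1, 3)
  clear (0,2): R0 −= (6)R2 → (1, 0, 0, 5)
  clear (1,2): R1 −= (2)R2 → (0, 1, 0, 3)

M[2][3] = 3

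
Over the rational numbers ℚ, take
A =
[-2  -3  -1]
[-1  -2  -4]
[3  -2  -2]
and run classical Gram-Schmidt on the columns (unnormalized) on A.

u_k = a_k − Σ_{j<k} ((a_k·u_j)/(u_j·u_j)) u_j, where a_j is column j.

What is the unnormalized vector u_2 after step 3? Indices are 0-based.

u_2 = (56/39, -7/3, 7/39)

Step 1: u_0 = a_0 = (-2, -1, 3).
Step 2: u_1 = a_1 − (1/7)·u_0 = (-19/7, -13/7, -17/7).
Step 3: u_2 = a_2 − (0)·u_0 − (35/39)·u_1 = (56/39, -7/3, 7/39).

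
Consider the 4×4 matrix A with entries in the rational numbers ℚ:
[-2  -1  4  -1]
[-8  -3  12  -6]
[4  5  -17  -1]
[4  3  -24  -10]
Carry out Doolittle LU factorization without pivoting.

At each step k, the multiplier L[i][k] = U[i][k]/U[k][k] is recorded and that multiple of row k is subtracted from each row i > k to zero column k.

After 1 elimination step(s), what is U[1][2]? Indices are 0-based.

[col 0] pivot -2
  R1 -= 4*R0 → (0, 1, -4, -2)  (L[1][0] := 4)
  R2 -= -2*R0 → (0, 3, -9, -3)  (L[2][0] := -2)
  R3 -= -2*R0 → (0, 1, -16, -12)  (L[3][0] := -2)

U[1][2] = -4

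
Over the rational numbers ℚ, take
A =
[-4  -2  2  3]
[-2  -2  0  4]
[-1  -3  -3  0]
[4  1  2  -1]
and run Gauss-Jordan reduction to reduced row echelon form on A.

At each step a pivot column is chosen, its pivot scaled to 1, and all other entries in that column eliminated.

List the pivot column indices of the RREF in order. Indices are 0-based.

pivot(0,0)=-4: scale R0 → (1, 1/2, -1/2, -3/4)
  clear (1,0): R1 −= (-2)R0 → (0, -1, -1, 5/2)
  clear (2,0): R2 −= (-1)R0 → (0, -5/2, -7/2, -3/4)
  clear (3,0): R3 −= (4)R0 → (0, -1, 4, 2)
pivot(1,1)=-1: scale R1 → (0, 1, 1, -5/2)
  clear (0,1): R0 −= (1/2)R1 → (1, 0, -1, 1/2)
  clear (2,1): R2 −= (-5/2)R1 → (0, 0, -1, -7)
  clear (3,1): R3 −= (-1)R1 → (0, 0, 5, -1/2)
pivot(2,2)=-1: scale R2 → (0, 0, 1, 7)
  clear (0,2): R0 −= (-1)R2 → (1, 0, 0, 15/2)
  clear (1,2): R1 −= (1)R2 → (0, 1, 0, -19/2)
  clear (3,2): R3 −= (5)R2 → (0, 0, 0, -71/2)
pivot(3,3)=-71/2: scale R3 → (0, 0, 0, 1)
  clear (0,3): R0 −= (15/2)R3 → (1, 0, 0, 0)
  clear (1,3): R1 −= (-19/2)R3 → (0, 1, 0, 0)
  clear (2,3): R2 −= (7)R3 → (0, 0, 1, 0)

pivot columns: 0, 1, 2, 3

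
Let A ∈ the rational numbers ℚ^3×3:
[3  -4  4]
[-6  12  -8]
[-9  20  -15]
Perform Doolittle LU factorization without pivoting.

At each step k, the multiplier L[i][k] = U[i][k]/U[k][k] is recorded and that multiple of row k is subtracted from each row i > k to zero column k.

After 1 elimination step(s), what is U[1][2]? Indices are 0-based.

[col 0] pivot 3
  R1 -= -2*R0 → (0, 4, 0)  (L[1][0] := -2)
  R2 -= -3*R0 → (0, 8, -3)  (L[2][0] := -3)

U[1][2] = 0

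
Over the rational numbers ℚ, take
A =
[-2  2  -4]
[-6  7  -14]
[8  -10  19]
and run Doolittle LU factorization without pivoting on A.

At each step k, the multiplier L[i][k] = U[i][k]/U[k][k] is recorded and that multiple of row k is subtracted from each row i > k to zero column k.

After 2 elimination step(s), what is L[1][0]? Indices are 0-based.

Step 1: pivot at (0,0) is -2.
  row1 ← row1 − (3)·row0  ⇒  L[1][0]=3, U row1=(0, 1, -2)
  row2 ← row2 − (-4)·row0  ⇒  L[2][0]=-4, U row2=(0, -2, 3)
Step 2: pivot at (1,1) is 1.
  row2 ← row2 − (-2)·row1  ⇒  L[2][1]=-2, U row2=(0, 0, -1)

L[1][0] = 3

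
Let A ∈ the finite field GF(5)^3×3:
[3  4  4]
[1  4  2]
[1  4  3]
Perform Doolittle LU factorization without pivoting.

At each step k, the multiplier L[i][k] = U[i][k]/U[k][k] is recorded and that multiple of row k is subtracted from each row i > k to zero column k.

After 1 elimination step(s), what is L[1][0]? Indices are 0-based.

L[1][0] = 2

[col 0] pivot 3
  R1 -= 2*R0 → (0, 1, 4)  (L[1][0] := 2)
  R2 -= 2*R0 → (0, 1, 0)  (L[2][0] := 2)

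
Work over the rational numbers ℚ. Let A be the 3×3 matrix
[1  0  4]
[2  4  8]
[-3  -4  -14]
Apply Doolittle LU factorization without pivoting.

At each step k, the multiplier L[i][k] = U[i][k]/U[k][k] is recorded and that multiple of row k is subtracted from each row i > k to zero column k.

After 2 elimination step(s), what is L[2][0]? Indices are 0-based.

L[2][0] = -3

k=0: U[0][0]=1
  eliminate (1,0): mult=2, new row 1: (0, 4, 0); set L[1][0]=2
  eliminate (2,0): mult=-3, new row 2: (0, -4, -2); set L[2][0]=-3
k=1: U[1][1]=4
  eliminate (2,1): mult=-1, new row 2: (0, 0, -2); set L[2][1]=-1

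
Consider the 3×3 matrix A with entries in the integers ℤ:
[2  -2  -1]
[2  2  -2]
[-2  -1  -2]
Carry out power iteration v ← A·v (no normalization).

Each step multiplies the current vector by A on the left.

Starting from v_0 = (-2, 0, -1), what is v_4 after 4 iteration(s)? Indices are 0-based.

v_0 = (-2, 0, -1).
v_1 = A·v_0 = (-3, -2, 6).
v_2 = A·v_1 = (-8, -22, -4).
v_3 = A·v_2 = (32, -52, 46).
v_4 = A·v_3 = (122, -132, -104).

v_4 = (122, -132, -104)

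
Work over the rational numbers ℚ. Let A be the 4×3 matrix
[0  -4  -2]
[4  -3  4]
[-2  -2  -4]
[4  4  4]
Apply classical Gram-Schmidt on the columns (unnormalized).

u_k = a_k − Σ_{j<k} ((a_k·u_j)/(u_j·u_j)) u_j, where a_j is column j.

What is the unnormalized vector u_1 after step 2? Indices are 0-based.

u_1 = (-4, -35/9, -14/9, 28/9)

Step 1: u_0 = a_0 = (0, 4, -2, 4).
Step 2: u_1 = a_1 − (2/9)·u_0 = (-4, -35/9, -14/9, 28/9).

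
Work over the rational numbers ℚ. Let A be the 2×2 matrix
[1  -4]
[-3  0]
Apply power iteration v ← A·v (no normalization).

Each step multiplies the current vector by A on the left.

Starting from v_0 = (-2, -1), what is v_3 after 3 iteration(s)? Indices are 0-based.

v_3 = (2, 66)

v_0 = (-2, -1).
v_1 = A·v_0 = (2, 6).
v_2 = A·v_1 = (-22, -6).
v_3 = A·v_2 = (2, 66).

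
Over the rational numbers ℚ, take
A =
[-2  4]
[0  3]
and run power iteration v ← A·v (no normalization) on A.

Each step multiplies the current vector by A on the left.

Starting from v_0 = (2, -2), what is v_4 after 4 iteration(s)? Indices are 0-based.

v_4 = (-72, -162)

v_0 = (2, -2).
v_1 = A·v_0 = (-12, -6).
v_2 = A·v_1 = (0, -18).
v_3 = A·v_2 = (-72, -54).
v_4 = A·v_3 = (-72, -162).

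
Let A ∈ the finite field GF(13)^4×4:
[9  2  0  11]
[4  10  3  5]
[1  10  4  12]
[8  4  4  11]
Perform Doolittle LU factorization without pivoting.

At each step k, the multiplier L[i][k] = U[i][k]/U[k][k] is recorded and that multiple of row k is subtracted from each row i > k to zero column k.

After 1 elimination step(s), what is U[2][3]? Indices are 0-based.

U[2][3] = 5

[col 0] pivot 9
  R1 -= 12*R0 → (0, 12, 3, 3)  (L[1][0] := 12)
  R2 -= 3*R0 → (0, 4, 4, 5)  (L[2][0] := 3)
  R3 -= 11*R0 → (0, 8, 4, 7)  (L[3][0] := 11)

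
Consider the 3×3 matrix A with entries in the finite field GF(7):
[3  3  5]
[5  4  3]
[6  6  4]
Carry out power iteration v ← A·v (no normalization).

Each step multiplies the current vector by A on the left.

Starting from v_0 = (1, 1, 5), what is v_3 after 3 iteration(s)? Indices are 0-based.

v_0 = (1, 1, 5).
v_1 = A·v_0 = (3, 3, 4).
v_2 = A·v_1 = (3, 4, 3).
v_3 = A·v_2 = (1, 5, 5).

v_3 = (1, 5, 5)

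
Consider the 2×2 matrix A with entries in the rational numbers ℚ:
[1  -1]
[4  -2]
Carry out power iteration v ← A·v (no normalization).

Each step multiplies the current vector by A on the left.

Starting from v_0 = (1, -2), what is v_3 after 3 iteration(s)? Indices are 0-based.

v_3 = (-1, -12)

v_0 = (1, -2).
v_1 = A·v_0 = (3, 8).
v_2 = A·v_1 = (-5, -4).
v_3 = A·v_2 = (-1, -12).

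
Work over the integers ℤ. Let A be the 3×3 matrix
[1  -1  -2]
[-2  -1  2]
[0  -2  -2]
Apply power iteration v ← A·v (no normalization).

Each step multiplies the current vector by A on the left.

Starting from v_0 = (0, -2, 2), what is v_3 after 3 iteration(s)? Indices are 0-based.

v_0 = (0, -2, 2).
v_1 = A·v_0 = (-2, 6, 0).
v_2 = A·v_1 = (-8, -2, -12).
v_3 = A·v_2 = (18, -6, 28).

v_3 = (18, -6, 28)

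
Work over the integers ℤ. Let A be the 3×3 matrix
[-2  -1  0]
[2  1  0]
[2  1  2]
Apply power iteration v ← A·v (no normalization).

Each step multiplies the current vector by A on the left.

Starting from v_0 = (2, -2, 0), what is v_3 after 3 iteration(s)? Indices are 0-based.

v_3 = (-2, 2, 6)

v_0 = (2, -2, 0).
v_1 = A·v_0 = (-2, 2, 2).
v_2 = A·v_1 = (2, -2, 2).
v_3 = A·v_2 = (-2, 2, 6).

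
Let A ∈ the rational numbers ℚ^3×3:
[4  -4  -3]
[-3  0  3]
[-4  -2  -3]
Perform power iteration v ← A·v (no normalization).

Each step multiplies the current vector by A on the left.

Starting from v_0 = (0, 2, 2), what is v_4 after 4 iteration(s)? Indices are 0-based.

v_0 = (0, 2, 2).
v_1 = A·v_0 = (-14, 6, -10).
v_2 = A·v_1 = (-50, 12, 74).
v_3 = A·v_2 = (-470, 372, -46).
v_4 = A·v_3 = (-3230, 1272, 1274).

v_4 = (-3230, 1272, 1274)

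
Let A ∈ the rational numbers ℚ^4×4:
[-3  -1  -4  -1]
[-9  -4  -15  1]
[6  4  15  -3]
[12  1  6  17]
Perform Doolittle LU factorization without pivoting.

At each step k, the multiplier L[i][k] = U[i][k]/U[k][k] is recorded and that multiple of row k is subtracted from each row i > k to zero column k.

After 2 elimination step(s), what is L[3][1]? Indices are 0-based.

Step 1: pivot at (0,0) is -3.
  row1 ← row1 − (3)·row0  ⇒  L[1][0]=3, U row1=(0, -1, -3, 4)
  row2 ← row2 − (-2)·row0  ⇒  L[2][0]=-2, U row2=(0, 2, 7, -5)
  row3 ← row3 − (-4)·row0  ⇒  L[3][0]=-4, U row3=(0, -3, -10, 13)
Step 2: pivot at (1,1) is -1.
  row2 ← row2 − (-2)·row1  ⇒  L[2][1]=-2, U row2=(0, 0, 1, 3)
  row3 ← row3 − (3)·row1  ⇒  L[3][1]=3, U row3=(0, 0, -1, 1)

L[3][1] = 3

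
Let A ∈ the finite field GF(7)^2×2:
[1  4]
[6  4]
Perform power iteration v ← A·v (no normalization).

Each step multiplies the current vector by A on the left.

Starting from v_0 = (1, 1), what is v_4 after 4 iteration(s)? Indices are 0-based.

v_0 = (1, 1).
v_1 = A·v_0 = (5, 3).
v_2 = A·v_1 = (3, 0).
v_3 = A·v_2 = (3, 4).
v_4 = A·v_3 = (5, 6).

v_4 = (5, 6)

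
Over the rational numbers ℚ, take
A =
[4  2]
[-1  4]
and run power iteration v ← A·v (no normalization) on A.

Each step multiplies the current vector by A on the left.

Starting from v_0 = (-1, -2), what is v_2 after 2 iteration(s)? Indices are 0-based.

v_0 = (-1, -2).
v_1 = A·v_0 = (-8, -7).
v_2 = A·v_1 = (-46, -20).

v_2 = (-46, -20)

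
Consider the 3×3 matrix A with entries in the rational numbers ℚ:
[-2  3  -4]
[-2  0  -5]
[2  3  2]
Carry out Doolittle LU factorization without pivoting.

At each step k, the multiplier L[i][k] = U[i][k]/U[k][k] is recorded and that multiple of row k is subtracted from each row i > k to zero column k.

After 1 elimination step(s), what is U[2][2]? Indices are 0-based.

k=0: U[0][0]=-2
  eliminate (1,0): mult=1, new row 1: (0, -3, -1); set L[1][0]=1
  eliminate (2,0): mult=-1, new row 2: (0, 6, -2); set L[2][0]=-1

U[2][2] = -2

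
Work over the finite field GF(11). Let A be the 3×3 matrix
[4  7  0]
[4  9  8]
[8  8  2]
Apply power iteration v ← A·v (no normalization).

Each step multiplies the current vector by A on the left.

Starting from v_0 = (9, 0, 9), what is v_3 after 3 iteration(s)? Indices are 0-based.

v_3 = (7, 2, 0)

v_0 = (9, 0, 9).
v_1 = A·v_0 = (3, 9, 2).
v_2 = A·v_1 = (9, 10, 1).
v_3 = A·v_2 = (7, 2, 0).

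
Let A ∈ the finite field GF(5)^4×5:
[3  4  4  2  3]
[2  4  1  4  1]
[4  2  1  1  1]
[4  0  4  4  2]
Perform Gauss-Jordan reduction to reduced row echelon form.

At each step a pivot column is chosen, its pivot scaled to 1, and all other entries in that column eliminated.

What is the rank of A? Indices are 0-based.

rank = 4

pivot(0,0)=3: scale R0 → (1, 3, 3, 4, 1)
  clear (1,0): R1 −= (2)R0 → (0, 3, 0, 1, 4)
  clear (2,0): R2 −= (4)R0 → (0, 0, 4, 0, 2)
  clear (3,0): R3 −= (4)R0 → (0, 3, 2, 3, 3)
pivot(1,1)=3: scale R1 → (0, 1, 0, 2, 3)
  clear (0,1): R0 −= (3)R1 → (1, 0, 3, 3, 2)
  clear (3,1): R3 −= (3)R1 → (0, 0, 2, 2, 4)
pivot(2,2)=4: scale R2 → (0, 0, 1, 0, 3)
  clear (0,2): R0 −= (3)R2 → (1, 0, 0, 3, 3)
  clear (3,2): R3 −= (2)R2 → (0, 0, 0, 2, 3)
pivot(3,3)=2: scale R3 → (0, 0, 0, 1, 4)
  clear (0,3): R0 −= (3)R3 → (1, 0, 0, 0, 1)
  clear (1,3): R1 −= (2)R3 → (0, 1, 0, 0, 0)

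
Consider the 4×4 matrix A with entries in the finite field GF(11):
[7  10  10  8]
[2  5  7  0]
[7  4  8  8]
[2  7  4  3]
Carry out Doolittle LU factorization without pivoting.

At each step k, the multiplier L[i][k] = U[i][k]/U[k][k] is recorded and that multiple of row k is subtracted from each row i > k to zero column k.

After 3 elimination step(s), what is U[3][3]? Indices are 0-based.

[col 0] pivot 7
  R1 -= 5*R0 → (0, 10, 1, 4)  (L[1][0] := 5)
  R2 -= 1*R0 → (0, 5, 9, 0)  (L[2][0] := 1)
  R3 -= 5*R0 → (0, 1, 9, 7)  (L[3][0] := 5)
[col 1] pivot 10
  R2 -= 6*R1 → (0, 0, 3, 9)  (L[2][1] := 6)
  R3 -= 10*R1 → (0, 0, 10, 0)  (L[3][1] := 10)
[col 2] pivot 3
  R3 -= 7*R2 → (0, 0, 0, 3)  (L[3][2] := 7)

U[3][3] = 3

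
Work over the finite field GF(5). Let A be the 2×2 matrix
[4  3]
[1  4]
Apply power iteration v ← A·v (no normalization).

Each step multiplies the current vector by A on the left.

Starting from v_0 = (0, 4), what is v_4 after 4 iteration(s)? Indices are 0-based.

v_4 = (3, 2)

v_0 = (0, 4).
v_1 = A·v_0 = (2, 1).
v_2 = A·v_1 = (1, 1).
v_3 = A·v_2 = (2, 0).
v_4 = A·v_3 = (3, 2).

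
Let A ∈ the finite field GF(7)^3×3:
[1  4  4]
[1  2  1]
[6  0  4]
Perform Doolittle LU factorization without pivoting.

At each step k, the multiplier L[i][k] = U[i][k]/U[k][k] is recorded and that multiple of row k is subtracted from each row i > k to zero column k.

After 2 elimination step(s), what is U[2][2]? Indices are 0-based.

[col 0] pivot 1
  R1 -= 1*R0 → (0, 5, 4)  (L[1][0] := 1)
  R2 -= 6*R0 → (0, 4, 1)  (L[2][0] := 6)
[col 1] pivot 5
  R2 -= 5*R1 → (0, 0, 2)  (L[2][1] := 5)

U[2][2] = 2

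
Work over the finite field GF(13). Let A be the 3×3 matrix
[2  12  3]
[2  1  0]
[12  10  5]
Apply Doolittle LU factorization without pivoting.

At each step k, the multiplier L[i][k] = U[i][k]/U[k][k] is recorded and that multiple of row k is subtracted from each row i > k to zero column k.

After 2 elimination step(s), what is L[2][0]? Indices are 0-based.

L[2][0] = 6

k=0: U[0][0]=2
  eliminate (1,0): mult=1, new row 1: (0, 2, 10); set L[1][0]=1
  eliminate (2,0): mult=6, new row 2: (0, 3, 0); set L[2][0]=6
k=1: U[1][1]=2
  eliminate (2,1): mult=8, new row 2: (0, 0, 11); set L[2][1]=8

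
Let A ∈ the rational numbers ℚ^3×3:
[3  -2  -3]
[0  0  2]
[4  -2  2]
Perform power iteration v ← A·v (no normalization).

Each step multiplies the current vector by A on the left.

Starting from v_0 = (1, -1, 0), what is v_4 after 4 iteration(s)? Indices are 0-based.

v_4 = (-599, 56, -588)

v_0 = (1, -1, 0).
v_1 = A·v_0 = (5, 0, 6).
v_2 = A·v_1 = (-3, 12, 32).
v_3 = A·v_2 = (-129, 64, 28).
v_4 = A·v_3 = (-599, 56, -588).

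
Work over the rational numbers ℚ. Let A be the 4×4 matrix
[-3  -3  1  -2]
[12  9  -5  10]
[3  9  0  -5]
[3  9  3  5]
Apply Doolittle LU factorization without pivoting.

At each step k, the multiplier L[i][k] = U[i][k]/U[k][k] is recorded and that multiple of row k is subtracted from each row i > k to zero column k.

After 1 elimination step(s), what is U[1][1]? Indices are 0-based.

U[1][1] = -3

k=0: U[0][0]=-3
  eliminate (1,0): mult=-4, new row 1: (0, -3, -1, 2); set L[1][0]=-4
  eliminate (2,0): mult=-1, new row 2: (0, 6, 1, -7); set L[2][0]=-1
  eliminate (3,0): mult=-1, new row 3: (0, 6, 4, 3); set L[3][0]=-1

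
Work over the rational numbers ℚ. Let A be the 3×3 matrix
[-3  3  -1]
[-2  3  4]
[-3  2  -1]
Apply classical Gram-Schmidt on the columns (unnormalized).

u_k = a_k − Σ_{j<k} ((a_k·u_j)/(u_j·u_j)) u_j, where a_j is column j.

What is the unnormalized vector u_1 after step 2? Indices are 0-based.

Step 1: u_0 = a_0 = (-3, -2, -3).
Step 2: u_1 = a_1 − (-21/22)·u_0 = (3/22, 12/11, -19/22).

u_1 = (3/22, 12/11, -19/22)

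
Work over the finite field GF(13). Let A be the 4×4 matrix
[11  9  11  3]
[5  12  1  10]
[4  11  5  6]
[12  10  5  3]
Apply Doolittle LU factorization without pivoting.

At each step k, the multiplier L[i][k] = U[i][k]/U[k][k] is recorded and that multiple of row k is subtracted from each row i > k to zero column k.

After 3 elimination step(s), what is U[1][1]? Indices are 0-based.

U[1][1] = 2

[col 0] pivot 11
  R1 -= 4*R0 → (0, 2, 9, 11)  (L[1][0] := 4)
  R2 -= 11*R0 → (0, 3, 1, 12)  (L[2][0] := 11)
  R3 -= 7*R0 → (0, 12, 6, 8)  (L[3][0] := 7)
[col 1] pivot 2
  R2 -= 8*R1 → (0, 0, 7, 2)  (L[2][1] := 8)
  R3 -= 6*R1 → (0, 0, 4, 7)  (L[3][1] := 6)
[col 2] pivot 7
  R3 -= 8*R2 → (0, 0, 0, 4)  (L[3][2] := 8)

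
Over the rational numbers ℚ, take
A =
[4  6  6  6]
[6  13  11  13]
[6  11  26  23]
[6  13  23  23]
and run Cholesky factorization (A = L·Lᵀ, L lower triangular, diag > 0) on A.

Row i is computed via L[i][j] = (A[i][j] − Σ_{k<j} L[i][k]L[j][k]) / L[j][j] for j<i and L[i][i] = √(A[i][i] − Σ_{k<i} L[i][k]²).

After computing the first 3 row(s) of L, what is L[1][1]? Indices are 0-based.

Step 1: L[0][0] = √(4) = 2.
  L[1][0] = (6) / L[0][0] = 3.
Step 2: L[1][1] = √(4) = 2.
  L[2][0] = (6) / L[0][0] = 3.
  L[2][1] = (2) / L[1][1] = 1.
Step 3: L[2][2] = √(16) = 4.

L[1][1] = 2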